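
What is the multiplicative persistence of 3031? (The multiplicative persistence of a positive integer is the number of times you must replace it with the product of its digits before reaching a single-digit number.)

1

3031 → 0 (1 step)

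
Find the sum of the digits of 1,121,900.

14

1+1+2+1+9+0+0 = 14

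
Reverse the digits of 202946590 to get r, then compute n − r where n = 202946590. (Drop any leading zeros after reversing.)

Reverse of 202946590 is 95649202.
202946590 − 95649202 = 107297388

107297388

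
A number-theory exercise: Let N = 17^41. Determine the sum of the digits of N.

206

17^41 = 280805607755268602048174614102036928492604365174417
Sum of its 51 digits: 206.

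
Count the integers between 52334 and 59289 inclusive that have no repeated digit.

2046

The integers in [52334, 59289] that have no repeated digit: 52340, 52341, 52346, 52347, 52348, 52349, …, 59286, 59287.
2046 qualify.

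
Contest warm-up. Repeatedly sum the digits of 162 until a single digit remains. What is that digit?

1+6+2 = 9

9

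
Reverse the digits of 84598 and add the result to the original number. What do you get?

174146

Reverse of 84598 is 89548.
84598 + 89548 = 174146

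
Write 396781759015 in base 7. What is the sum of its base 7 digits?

43

396781759015 in base 7 is 40444423206145.
Digit sum: 4+0+4+4+4+4+2+3+2+0+6+1+4+5 = 43.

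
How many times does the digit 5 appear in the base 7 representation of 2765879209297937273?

1

2765879209297937273 in base 7 is 4644340304326130563442.
The digit 5 appears 1 time.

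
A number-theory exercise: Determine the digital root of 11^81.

8

The digital root of n equals n mod 9 (or 9 when 9 | n), so we need 11^81 mod 9.
11^81 ≡ 8 (mod 9), so the digital root is 8.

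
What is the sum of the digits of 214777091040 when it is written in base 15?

50

214777091040 in base 15 is 58C0906910.
Digit sum: 5+8+12+0+9+0+6+9+1+0 = 50.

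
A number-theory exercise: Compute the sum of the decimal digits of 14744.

20

1+4+7+4+4 = 20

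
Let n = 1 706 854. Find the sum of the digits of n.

31

1+7+0+6+8+5+4 = 31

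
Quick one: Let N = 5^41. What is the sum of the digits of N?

5^41 = 45474735088646411895751953125
Sum of its 29 digits: 137.

137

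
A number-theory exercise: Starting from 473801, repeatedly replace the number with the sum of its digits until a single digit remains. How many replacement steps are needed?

2

473801 → 23 → 5 (2 steps)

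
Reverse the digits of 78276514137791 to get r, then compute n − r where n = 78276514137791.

Reverse of 78276514137791 is 19773141567287.
78276514137791 − 19773141567287 = 58503372570504

58503372570504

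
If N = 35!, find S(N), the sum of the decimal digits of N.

144

35! = 10333147966386144929666651337523200000000
Sum of its 41 digits: 144.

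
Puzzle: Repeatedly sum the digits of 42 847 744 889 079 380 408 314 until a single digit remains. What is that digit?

4

4+2+8+4+7+7+4+4+8+8+9+0+7+9+3+8+0+4+0+8+3+1+4 = 112
1+1+2 = 4
(Equivalently, 42 847 744 889 079 380 408 314 mod 9 = 4.)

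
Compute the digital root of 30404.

2

3+0+4+0+4 = 11
1+1 = 2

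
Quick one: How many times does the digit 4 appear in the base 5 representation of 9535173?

3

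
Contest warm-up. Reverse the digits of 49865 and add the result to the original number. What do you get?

106759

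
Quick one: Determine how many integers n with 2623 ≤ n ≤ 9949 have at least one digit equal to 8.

The integers in [2623, 9949] that have at least one digit equal to 8: 2628, 2638, 2648, 2658, 2668, 2678, …, 9938, 9948.
2767 qualify.

2767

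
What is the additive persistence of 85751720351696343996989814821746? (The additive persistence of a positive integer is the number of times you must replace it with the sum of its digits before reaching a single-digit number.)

85751720351696343996989814821746 → 166 → 13 → 4 (3 steps)

3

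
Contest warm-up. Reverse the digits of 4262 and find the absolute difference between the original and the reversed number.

Reverse of 4262 is 2624.
|4262 − 2624| = 1638

1638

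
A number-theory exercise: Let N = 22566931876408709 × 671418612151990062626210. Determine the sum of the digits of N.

22566931876408709 × 671418612151990062626210 = 15151858080986840330668682428575855662890
Sum of its 41 digits: 199.

199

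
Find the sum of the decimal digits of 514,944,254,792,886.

5+1+4+9+4+4+2+5+4+7+9+2+8+8+6 = 78

78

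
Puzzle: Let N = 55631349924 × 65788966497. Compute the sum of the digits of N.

108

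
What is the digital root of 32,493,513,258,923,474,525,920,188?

3+2+4+9+3+5+1+3+2+5+8+9+2+3+4+7+4+5+2+5+9+2+0+1+8+8 = 114
1+1+4 = 6
(Equivalently, 32,493,513,258,923,474,525,920,188 mod 9 = 6.)

6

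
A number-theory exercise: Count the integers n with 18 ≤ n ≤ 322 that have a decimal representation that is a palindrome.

The integers in [18, 322] that have a decimal representation that is a palindrome: 22, 33, 44, 55, 66, 77, …, 303, 313.
30 qualify.

30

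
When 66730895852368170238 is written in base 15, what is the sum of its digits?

66730895852368170238 in base 15 is A25CD22A17B9B3E5D.
Digit sum: 10+2+5+12+13+2+2+10+1+7+11+9+11+3+14+5+13 = 130.

130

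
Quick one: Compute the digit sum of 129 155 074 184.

47

1+2+9+1+5+5+0+7+4+1+8+4 = 47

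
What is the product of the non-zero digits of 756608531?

151200

7×5×6×6×8×5×3×1 = 151200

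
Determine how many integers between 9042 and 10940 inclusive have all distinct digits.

788

The integers in [9042, 10940] that have all distinct digits: 9042, 9043, 9045, 9046, 9047, 9048, …, 10937, 10938.
788 qualify.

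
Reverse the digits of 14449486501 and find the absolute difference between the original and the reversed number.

Reverse of 14449486501 is 10568494441.
|14449486501 − 10568494441| = 3880992060

3880992060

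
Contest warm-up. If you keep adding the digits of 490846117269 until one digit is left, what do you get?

3

4+9+0+8+4+6+1+1+7+2+6+9 = 57
5+7 = 12
1+2 = 3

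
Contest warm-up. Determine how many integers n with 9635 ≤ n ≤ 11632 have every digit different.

479

The integers in [9635, 11632] that have every digit different: 9635, 9637, 9638, 9640, 9641, 9642, …, 10986, 10987.
479 qualify.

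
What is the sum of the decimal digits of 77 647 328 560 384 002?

7+7+6+4+7+3+2+8+5+6+0+3+8+4+0+0+2 = 72

72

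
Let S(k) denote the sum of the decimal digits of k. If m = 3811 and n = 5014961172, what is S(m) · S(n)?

468

S(3811) = 3+8+1+1 = 13.
S(5014961172) = 5+0+1+4+9+6+1+1+7+2 = 36.
13 · 36 = 468.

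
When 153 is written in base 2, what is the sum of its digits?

153 in base 2 is 10011001.
Digit sum: 1+0+0+1+1+0+0+1 = 4.

4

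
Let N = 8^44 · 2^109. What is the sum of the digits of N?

8^44 · 2^109 = 3533694129556768659166595001485837031654967793751237916243212402585239552
Sum of its 73 digits: 335.

335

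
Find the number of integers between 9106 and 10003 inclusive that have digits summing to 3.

The integers in [9106, 10003] that have digits summing to 3: 10002.
1 qualifies.

1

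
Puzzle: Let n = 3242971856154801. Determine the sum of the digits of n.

66

3+2+4+2+9+7+1+8+5+6+1+5+4+8+0+1 = 66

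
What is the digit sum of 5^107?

5^107 = 616297582203915472977912941627176741932192527428924222476780414581298828125
Sum of its 75 digits: 344.

344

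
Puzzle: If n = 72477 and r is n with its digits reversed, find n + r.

Reverse of 72477 is 77427.
72477 + 77427 = 149904

149904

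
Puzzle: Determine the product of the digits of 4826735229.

1451520

4×8×2×6×7×3×5×2×2×9 = 1451520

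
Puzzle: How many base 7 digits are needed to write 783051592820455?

783051592820455 in base 7 is 323636416306541260, which has 18 digits.

18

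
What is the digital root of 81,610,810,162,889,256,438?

6

8+1+6+1+0+8+1+0+1+6+2+8+8+9+2+5+6+4+3+8 = 87
8+7 = 15
1+5 = 6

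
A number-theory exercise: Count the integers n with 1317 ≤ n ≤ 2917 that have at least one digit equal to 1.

944

The integers in [1317, 2917] that have at least one digit equal to 1: 1317, 1318, 1319, 1320, 1321, 1322, …, 2916, 2917.
944 qualify.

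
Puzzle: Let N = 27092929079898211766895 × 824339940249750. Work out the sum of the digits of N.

27092929079898211766895 × 824339940249750 = 22333783538914006131734096675082026250
Sum of its 38 digits: 144.

144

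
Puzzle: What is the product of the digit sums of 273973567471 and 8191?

S(273973567471) = 2+7+3+9+7+3+5+6+7+4+7+1 = 61.
S(8191) = 8+1+9+1 = 19.
61 · 19 = 1159.

1159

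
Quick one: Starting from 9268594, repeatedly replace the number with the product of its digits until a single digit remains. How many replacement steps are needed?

9268594 → 155520 → 0 (2 steps)

2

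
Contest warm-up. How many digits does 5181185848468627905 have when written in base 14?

17

5181185848468627905 in base 14 is 2543AA73140057465, which has 17 digits.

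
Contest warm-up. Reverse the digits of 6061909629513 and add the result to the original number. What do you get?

9221178721119

Reverse of 6061909629513 is 3159269091606.
6061909629513 + 3159269091606 = 9221178721119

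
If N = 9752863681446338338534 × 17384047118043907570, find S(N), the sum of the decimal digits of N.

169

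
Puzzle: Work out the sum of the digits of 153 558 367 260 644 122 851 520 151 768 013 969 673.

1+5+3+5+5+8+3+6+7+2+6+0+6+4+4+1+2+2+8+5+1+5+2+0+1+5+1+7+6+8+0+1+3+9+6+9+6+7+3 = 163

163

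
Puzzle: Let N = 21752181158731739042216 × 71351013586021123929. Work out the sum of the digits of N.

165

21752181158731739042216 × 71351013586021123929 = 1552040173382261026460952630532150298786664
Sum of its 43 digits: 165.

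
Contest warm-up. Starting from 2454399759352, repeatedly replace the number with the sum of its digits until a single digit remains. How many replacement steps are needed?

3

2454399759352 → 67 → 13 → 4 (3 steps)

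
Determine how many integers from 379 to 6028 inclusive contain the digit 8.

1564

The integers in [379, 6028] that contain the digit 8: 380, 381, 382, 383, 384, 385, …, 6018, 6028.
1564 qualify.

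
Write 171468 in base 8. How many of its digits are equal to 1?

2

171468 in base 8 is 516714.
The digit 1 appears 2 times.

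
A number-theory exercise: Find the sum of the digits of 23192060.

2+3+1+9+2+0+6+0 = 23

23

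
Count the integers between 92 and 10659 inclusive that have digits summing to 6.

The integers in [92, 10659] that have digits summing to 6: 105, 114, 123, 132, 141, 150, …, 10410, 10500.
98 qualify.

98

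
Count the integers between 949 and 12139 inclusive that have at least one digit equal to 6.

The integers in [949, 12139] that have at least one digit equal to 6: 956, 960, 961, 962, 963, 964, …, 12126, 12136.
3747 qualify.

3747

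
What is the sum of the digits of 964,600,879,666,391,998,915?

9+6+4+6+0+0+8+7+9+6+6+6+3+9+1+9+9+8+9+1+5 = 121

121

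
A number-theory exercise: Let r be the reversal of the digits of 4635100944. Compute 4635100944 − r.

145085580

Reverse of 4635100944 is 4490015364.
4635100944 − 4490015364 = 145085580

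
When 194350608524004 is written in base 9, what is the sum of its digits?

194350608524004 in base 9 is 844121801787036.
Digit sum: 8+4+4+1+2+1+8+0+1+7+8+7+0+3+6 = 60.

60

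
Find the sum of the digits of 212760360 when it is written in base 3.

12

212760360 in base 3 is 112211100100100100.
Digit sum: 1+1+2+2+1+1+1+0+0+1+0+0+1+0+0+1+0+0 = 12.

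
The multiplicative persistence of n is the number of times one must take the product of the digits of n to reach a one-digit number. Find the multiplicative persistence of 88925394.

88925394 → 622080 → 0 (2 steps)

2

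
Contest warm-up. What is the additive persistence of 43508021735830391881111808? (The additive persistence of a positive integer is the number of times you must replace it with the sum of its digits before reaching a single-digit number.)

3

43508021735830391881111808 → 98 → 17 → 8 (3 steps)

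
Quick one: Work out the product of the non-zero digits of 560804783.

161280

5×6×8×4×7×8×3 = 161280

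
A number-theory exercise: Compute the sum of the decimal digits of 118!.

118! = 468452584975429065657431236280838416439267950499862031533310318788629800927518416622330123618486343228862579684398745837012213486653229822121742374957258403779058860032000000000000000000000000000
Sum of its 195 digits: 756.

756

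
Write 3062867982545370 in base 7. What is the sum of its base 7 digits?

3062867982545370 in base 7 is 1611100623611326446.
Digit sum: 1+6+1+1+1+0+0+6+2+3+6+1+1+3+2+6+4+4+6 = 54.

54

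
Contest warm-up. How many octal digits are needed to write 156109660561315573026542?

156109660561315573026542 in base 8 is 41035342763601306613047356, which has 26 digits.

26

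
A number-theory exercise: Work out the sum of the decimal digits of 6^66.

6^66 = 2280250319867037997421842330085227917956272625811456
Sum of its 52 digits: 225.

225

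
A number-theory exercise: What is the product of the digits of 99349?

9×9×3×4×9 = 8748

8748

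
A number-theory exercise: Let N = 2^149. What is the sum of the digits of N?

212

2^149 = 713623846352979940529142984724747568191373312
Sum of its 45 digits: 212.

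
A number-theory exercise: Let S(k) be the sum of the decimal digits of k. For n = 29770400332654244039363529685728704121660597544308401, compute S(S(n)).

8

First digit sum: 215.
2+1+5 = 8.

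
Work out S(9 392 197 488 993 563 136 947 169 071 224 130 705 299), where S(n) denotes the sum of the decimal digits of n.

193

9+3+9+2+1+9+7+4+8+8+9+9+3+5+6+3+1+3+6+9+4+7+1+6+9+0+7+1+2+2+4+1+3+0+7+0+5+2+9+9 = 193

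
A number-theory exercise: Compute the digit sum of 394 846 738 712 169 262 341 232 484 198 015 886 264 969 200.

3+9+4+8+4+6+7+3+8+7+1+2+1+6+9+2+6+2+3+4+1+2+3+2+4+8+4+1+9+8+0+1+5+8+8+6+2+6+4+9+6+9+2+0+0 = 203

203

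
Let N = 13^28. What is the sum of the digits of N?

13^28 = 15502932802662396215269535105521
Sum of its 32 digits: 121.

121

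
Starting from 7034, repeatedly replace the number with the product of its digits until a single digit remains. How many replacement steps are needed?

1

7034 → 0 (1 step)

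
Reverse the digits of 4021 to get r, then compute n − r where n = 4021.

Reverse of 4021 is 1204.
4021 − 1204 = 2817

2817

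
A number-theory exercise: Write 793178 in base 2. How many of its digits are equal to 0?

11

793178 in base 2 is 11000001101001011010.
The digit 0 appears 11 times.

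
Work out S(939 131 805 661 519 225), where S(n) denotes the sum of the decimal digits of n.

76

9+3+9+1+3+1+8+0+5+6+6+1+5+1+9+2+2+5 = 76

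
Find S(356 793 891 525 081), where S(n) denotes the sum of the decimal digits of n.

3+5+6+7+9+3+8+9+1+5+2+5+0+8+1 = 72

72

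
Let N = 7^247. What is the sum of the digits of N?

961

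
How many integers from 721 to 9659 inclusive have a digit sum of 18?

The integers in [721, 9659] that have a digit sum of 18: 729, 738, 747, 756, 765, 774, …, 9621, 9630.
636 qualify.

636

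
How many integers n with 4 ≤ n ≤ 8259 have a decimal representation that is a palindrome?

178

The integers in [4, 8259] that have a decimal representation that is a palindrome: 4, 5, 6, 7, 8, 9, …, 8118, 8228.
178 qualify.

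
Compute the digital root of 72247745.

2

7+2+2+4+7+7+4+5 = 38
3+8 = 11
1+1 = 2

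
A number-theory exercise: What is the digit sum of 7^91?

322

7^91 = 80153343160247310515380886994816022539378033762994852007501964604841680190743
Sum of its 77 digits: 322.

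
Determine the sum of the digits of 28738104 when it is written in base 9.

28738104 in base 9 is 60061236.
Digit sum: 6+0+0+6+1+2+3+6 = 24.

24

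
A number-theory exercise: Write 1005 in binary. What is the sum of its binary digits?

8

1005 in base 2 is 1111101101.
Digit sum: 1+1+1+1+1+0+1+1+0+1 = 8.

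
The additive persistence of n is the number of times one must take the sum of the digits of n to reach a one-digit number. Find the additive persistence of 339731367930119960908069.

339731367930119960908069 → 112 → 4 (2 steps)

2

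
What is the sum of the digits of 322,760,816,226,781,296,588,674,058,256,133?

3+2+2+7+6+0+8+1+6+2+2+6+7+8+1+2+9+6+5+8+8+6+7+4+0+5+8+2+5+6+1+3+3 = 149

149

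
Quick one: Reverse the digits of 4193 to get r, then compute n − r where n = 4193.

Reverse of 4193 is 3914.
4193 − 3914 = 279

279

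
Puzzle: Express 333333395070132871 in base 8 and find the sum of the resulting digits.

64

333333395070132871 in base 8 is 22401717235473421207.
Digit sum: 2+2+4+0+1+7+1+7+2+3+5+4+7+3+4+2+1+2+0+7 = 64.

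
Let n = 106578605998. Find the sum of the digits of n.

64

1+0+6+5+7+8+6+0+5+9+9+8 = 64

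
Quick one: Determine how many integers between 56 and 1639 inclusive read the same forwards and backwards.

The integers in [56, 1639] that read the same forwards and backwards: 66, 77, 88, 99, 101, 111, …, 1441, 1551.
100 qualify.

100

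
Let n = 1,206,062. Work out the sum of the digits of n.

17

1+2+0+6+0+6+2 = 17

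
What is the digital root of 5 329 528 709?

5+3+2+9+5+2+8+7+0+9 = 50
5+0 = 5

5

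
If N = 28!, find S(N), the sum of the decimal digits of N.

90

28! = 304888344611713860501504000000
Sum of its 30 digits: 90.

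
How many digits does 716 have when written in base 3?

716 in base 3 is 222112, which has 6 digits.

6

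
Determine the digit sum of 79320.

21

7+9+3+2+0 = 21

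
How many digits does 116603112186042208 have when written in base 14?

116603112186042208 in base 14 is A6C9DAA568C92B6, which has 15 digits.

15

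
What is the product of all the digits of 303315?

0

3×0×3×3×1×5 = 0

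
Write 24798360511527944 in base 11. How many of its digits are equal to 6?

1

24798360511527944 in base 11 is 5A335816A5918190.
The digit 6 appears 1 time.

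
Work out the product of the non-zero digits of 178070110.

392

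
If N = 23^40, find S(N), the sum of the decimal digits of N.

238

23^40 = 2945190837423705167875564697729320458241471826430830401
Sum of its 55 digits: 238.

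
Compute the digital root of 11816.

1+1+8+1+6 = 17
1+7 = 8

8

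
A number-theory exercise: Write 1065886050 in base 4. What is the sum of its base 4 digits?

1065886050 in base 4 is 333202002011202.
Digit sum: 3+3+3+2+0+2+0+0+2+0+1+1+2+0+2 = 21.

21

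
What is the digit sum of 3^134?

3^134 = 8595044557171427132038716315969726107279416250769088168531684569
Sum of its 64 digits: 297.

297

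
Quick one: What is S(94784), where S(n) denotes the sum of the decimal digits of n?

9+4+7+8+4 = 32

32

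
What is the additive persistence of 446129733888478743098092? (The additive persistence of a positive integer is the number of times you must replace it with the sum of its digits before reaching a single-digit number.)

446129733888478743098092 → 124 → 7 (2 steps)

2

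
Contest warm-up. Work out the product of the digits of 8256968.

207360

8×2×5×6×9×6×8 = 207360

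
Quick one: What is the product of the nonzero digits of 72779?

6174

7×2×7×7×9 = 6174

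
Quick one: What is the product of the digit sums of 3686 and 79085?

667

S(3686) = 3+6+8+6 = 23.
S(79085) = 7+9+0+8+5 = 29.
23 · 29 = 667.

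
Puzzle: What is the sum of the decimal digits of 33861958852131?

63

3+3+8+6+1+9+5+8+8+5+2+1+3+1 = 63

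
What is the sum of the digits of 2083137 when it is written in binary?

2083137 in base 2 is 111111100100101000001.
Digit sum: 1+1+1+1+1+1+1+0+0+1+0+0+1+0+1+0+0+0+0+0+1 = 11.

11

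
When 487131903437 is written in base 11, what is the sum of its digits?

487131903437 in base 11 is 178656295053.
Digit sum: 1+7+8+6+5+6+2+9+5+0+5+3 = 57.

57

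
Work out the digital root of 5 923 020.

3

5+9+2+3+0+2+0 = 21
2+1 = 3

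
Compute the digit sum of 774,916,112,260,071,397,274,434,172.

7+7+4+9+1+6+1+1+2+2+6+0+0+7+1+3+9+7+2+7+4+4+3+4+1+7+2 = 107

107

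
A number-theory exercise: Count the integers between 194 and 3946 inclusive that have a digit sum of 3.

The integers in [194, 3946] that have a digit sum of 3: 201, 210, 300, 1002, 1011, 1020, …, 2100, 3000.
13 qualify.

13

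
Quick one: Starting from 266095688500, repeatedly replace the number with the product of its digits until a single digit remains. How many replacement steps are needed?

1

266095688500 → 0 (1 step)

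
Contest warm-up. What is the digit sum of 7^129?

7^129 = 10414709530383281871372188772188914992326497020083592649289488135604711207963106997583302933500433141279257607
Sum of its 110 digits: 478.

478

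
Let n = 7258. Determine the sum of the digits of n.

7+2+5+8 = 22

22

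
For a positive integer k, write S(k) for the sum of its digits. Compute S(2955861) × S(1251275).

S(2955861) = 2+9+5+5+8+6+1 = 36.
S(1251275) = 1+2+5+1+2+7+5 = 23.
36 · 23 = 828.

828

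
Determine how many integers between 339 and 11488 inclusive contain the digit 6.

The integers in [339, 11488] that contain the digit 6: 346, 356, 360, 361, 362, 363, …, 11476, 11486.
3743 qualify.

3743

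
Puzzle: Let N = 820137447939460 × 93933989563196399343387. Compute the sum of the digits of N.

159

820137447939460 × 93933989563196399343387 = 77038782475131765952118379840127351020
Sum of its 38 digits: 159.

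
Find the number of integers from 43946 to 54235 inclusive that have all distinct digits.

The integers in [43946, 54235] that have all distinct digits: 43950, 43951, 43952, 43956, 43957, 43958, …, 54230, 54231.
3146 qualify.

3146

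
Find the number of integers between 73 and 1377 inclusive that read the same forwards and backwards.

The integers in [73, 1377] that read the same forwards and backwards: 77, 88, 99, 101, 111, 121, …, 1221, 1331.
97 qualify.

97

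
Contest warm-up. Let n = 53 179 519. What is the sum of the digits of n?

40

5+3+1+7+9+5+1+9 = 40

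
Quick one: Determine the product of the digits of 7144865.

26880

7×1×4×4×8×6×5 = 26880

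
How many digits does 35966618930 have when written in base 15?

35966618930 in base 15 is E0786AEA5, which has 9 digits.

9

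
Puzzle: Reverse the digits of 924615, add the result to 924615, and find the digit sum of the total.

18

Reversal of 924615 is 516429; 924615 + 516429 = 1441044.
Digit sum of 1441044: 1+4+4+1+0+4+4 = 18.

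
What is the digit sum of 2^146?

193

2^146 = 89202980794122492566142873090593446023921664
Sum of its 44 digits: 193.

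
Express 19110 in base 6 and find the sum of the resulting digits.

19110 in base 6 is 224250.
Digit sum: 2+2+4+2+5+0 = 15.

15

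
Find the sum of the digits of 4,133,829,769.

4+1+3+3+8+2+9+7+6+9 = 52

52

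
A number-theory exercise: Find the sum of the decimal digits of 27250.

2+7+2+5+0 = 16

16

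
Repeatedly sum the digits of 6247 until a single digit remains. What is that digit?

1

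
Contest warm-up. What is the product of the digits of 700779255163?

7×0×0×7×7×9×2×5×5×1×6×3 = 0

0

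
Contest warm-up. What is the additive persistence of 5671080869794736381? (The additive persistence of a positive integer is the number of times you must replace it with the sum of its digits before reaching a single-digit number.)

5671080869794736381 → 98 → 17 → 8 (3 steps)

3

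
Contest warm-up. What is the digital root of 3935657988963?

3+9+3+5+6+5+7+9+8+8+9+6+3 = 81
8+1 = 9

9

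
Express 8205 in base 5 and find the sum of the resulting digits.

9

8205 in base 5 is 230310.
Digit sum: 2+3+0+3+1+0 = 9.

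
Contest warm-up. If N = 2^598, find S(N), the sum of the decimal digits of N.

2^598 = 1037378892220248239628101965922790287753111558060609224998914332422663202853227036599926762236775948572049471652825197295598787768852943826971718708528490921765295450850377380921344
Sum of its 181 digits: 853.

853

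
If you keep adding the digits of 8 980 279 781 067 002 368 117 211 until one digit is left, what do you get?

5

8+9+8+0+2+7+9+7+8+1+0+6+7+0+0+2+3+6+8+1+1+7+2+1+1 = 104
1+0+4 = 5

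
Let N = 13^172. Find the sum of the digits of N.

814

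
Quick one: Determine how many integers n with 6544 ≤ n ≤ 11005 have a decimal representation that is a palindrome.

45

The integers in [6544, 11005] that have a decimal representation that is a palindrome: 6556, 6666, 6776, 6886, 6996, 7007, …, 10801, 10901.
45 qualify.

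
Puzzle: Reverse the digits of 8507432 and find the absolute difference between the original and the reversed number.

Reverse of 8507432 is 2347058.
|8507432 − 2347058| = 6160374

6160374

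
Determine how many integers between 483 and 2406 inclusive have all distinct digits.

The integers in [483, 2406] that have all distinct digits: 483, 485, 486, 487, 489, 490, …, 2405, 2406.
1049 qualify.

1049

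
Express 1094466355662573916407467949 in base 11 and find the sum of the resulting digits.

119

1094466355662573916407467949 in base 11 is A1130955364733158A23638049.
Digit sum: 10+1+1+3+0+9+5+5+3+6+4+7+3+3+1+5+8+10+2+3+6+3+8+0+4+9 = 119.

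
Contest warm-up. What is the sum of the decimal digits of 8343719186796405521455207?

8+3+4+3+7+1+9+1+8+6+7+9+6+4+0+5+5+2+1+4+5+5+2+0+7 = 112

112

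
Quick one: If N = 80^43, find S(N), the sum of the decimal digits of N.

80^43 = 6805647338418769269267492148635364229120000000000000000000000000000000000000000000
Sum of its 82 digits: 188.

188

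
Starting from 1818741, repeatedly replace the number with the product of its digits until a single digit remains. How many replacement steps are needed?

4

1818741 → 1792 → 126 → 12 → 2 (4 steps)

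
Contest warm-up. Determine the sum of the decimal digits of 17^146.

829

17^146 = 442122402406453852935958024958547119975481495873706941986456781720390251412889617797780643038254086197423625344656165708857498172166673020389502869322968637833230405433904553550369
Sum of its 180 digits: 829.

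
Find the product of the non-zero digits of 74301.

84

7×4×3×1 = 84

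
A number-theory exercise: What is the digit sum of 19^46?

244

19^46 = 66476117046415807326862425861336332693125001052869591773081
Sum of its 59 digits: 244.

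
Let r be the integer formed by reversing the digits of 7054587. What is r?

7854507

Reversing 7054587 gives 7854507.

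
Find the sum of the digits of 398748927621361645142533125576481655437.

178

3+9+8+7+4+8+9+2+7+6+2+1+3+6+1+6+4+5+1+4+2+5+3+3+1+2+5+5+7+6+4+8+1+6+5+5+4+3+7 = 178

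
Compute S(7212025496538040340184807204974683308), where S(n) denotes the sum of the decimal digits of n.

7+2+1+2+0+2+5+4+9+6+5+3+8+0+4+0+3+4+0+1+8+4+8+0+7+2+0+4+9+7+4+6+8+3+3+0+8 = 147

147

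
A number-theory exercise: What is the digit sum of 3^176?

378

3^176 = 940461086986004843694934910131056317906479029659199959555574885740211572136210345921
Sum of its 84 digits: 378.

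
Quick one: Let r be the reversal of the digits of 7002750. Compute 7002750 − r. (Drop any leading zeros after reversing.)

Reverse of 7002750 is 572007.
7002750 − 572007 = 6430743

6430743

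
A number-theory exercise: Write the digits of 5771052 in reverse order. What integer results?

2501775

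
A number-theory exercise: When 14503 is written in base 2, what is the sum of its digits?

8

14503 in base 2 is 11100010100111.
Digit sum: 1+1+1+0+0+0+1+0+1+0+0+1+1+1 = 8.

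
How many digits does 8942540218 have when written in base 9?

11

8942540218 in base 9 is 25065863007, which has 11 digits.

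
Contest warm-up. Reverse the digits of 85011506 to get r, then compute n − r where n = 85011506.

24500448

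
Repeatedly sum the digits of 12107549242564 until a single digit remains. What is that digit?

1+2+1+0+7+5+4+9+2+4+2+5+6+4 = 52
5+2 = 7

7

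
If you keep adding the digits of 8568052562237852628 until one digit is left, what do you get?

9

8+5+6+8+0+5+2+5+6+2+2+3+7+8+5+2+6+2+8 = 90
9+0 = 9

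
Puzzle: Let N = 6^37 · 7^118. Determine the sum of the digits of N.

6^37 · 7^118 = 325960507931878132312542893859130649189155848760085653888425298050578216594230682975832724581687917783392742959454175780472356864
Sum of its 129 digits: 630.

630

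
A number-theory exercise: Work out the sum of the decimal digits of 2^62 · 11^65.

398

2^62 · 11^65 = 226143581770218885063306187882845283485984651077568803294049115613466224951695197077504
Sum of its 87 digits: 398.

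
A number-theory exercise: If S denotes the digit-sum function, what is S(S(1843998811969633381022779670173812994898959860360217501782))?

First digit sum: 288.
2+8+8 = 18.

18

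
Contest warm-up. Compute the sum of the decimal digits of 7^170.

625

7^170 = 464159028453669055169897312305062222751067304218892880116132545878003444150891097267800059884078056364173061486722653195011287945197831493579249
Sum of its 144 digits: 625.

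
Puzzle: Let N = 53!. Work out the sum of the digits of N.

279

53! = 4274883284060025564298013753389399649690343788366813724672000000000000
Sum of its 70 digits: 279.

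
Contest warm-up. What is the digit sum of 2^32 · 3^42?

153

2^32 · 3^42 = 469950979881225025822459428864
Sum of its 30 digits: 153.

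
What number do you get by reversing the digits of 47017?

Reversing 47017 gives 71074.

71074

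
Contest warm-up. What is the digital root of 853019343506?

8+5+3+0+1+9+3+4+3+5+0+6 = 47
4+7 = 11
1+1 = 2

2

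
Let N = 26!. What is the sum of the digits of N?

81

26! = 403291461126605635584000000
Sum of its 27 digits: 81.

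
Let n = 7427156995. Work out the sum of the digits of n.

55

7+4+2+7+1+5+6+9+9+5 = 55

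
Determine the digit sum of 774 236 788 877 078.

7+7+4+2+3+6+7+8+8+8+7+7+0+7+8 = 89

89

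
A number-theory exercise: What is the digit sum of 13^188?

13^188 = 263845829395529731563711568466983984163071484652656805431828585133165367893758713979898330884722537232012572307561537949984412835337209730863923575405411445229840630003188157672430461975441789902521568538743921
Sum of its 210 digits: 970.

970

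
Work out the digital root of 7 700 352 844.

7+7+0+0+3+5+2+8+4+4 = 40
4+0 = 4

4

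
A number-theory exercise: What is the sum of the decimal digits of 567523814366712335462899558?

133

5+6+7+5+2+3+8+1+4+3+6+6+7+1+2+3+3+5+4+6+2+8+9+9+5+5+8 = 133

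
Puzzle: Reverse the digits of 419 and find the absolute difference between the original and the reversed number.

495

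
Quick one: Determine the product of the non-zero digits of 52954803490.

5×2×9×5×4×8×3×4×9 = 1555200

1555200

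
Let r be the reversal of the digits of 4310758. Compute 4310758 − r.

-4259376

Reverse of 4310758 is 8570134.
4310758 − 8570134 = -4259376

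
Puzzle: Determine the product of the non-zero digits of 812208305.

8×1×2×2×8×3×5 = 3840

3840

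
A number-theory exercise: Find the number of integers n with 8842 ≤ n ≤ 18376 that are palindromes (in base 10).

The integers in [8842, 18376] that are palindromes (in base 10): 8888, 8998, 9009, 9119, 9229, 9339, …, 18181, 18281.
95 qualify.

95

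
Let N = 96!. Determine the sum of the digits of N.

96! = 991677934870949689209571401541893801158183648651267795444376054838492222809091499987689476037000748982075094738965754305639874560000000000000000000000
Sum of its 150 digits: 648.

648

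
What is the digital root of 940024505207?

2

9+4+0+0+2+4+5+0+5+2+0+7 = 38
3+8 = 11
1+1 = 2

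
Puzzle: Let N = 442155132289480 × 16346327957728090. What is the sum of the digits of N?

118

442155132289480 × 16346327957728090 = 7227612800596489071261007493200
Sum of its 31 digits: 118.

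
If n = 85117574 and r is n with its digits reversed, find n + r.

132688732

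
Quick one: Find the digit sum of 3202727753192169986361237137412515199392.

173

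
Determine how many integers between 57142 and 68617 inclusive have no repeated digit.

The integers in [57142, 68617] that have no repeated digit: 57142, 57143, 57146, 57148, 57149, 57160, …, 68594, 68597.
3551 qualify.

3551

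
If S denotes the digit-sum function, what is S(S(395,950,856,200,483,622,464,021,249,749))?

12

First digit sum: 129.
1+2+9 = 12.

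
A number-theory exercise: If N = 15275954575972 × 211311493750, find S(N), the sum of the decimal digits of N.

118

15275954575972 × 211311493750 = 3227984779905791178175000
Sum of its 25 digits: 118.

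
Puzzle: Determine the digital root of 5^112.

4

The digital root of n equals n mod 9 (or 9 when 9 | n), so we need 5^112 mod 9.
5^112 ≡ 4 (mod 9), so the digital root is 4.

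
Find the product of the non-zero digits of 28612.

192

2×8×6×1×2 = 192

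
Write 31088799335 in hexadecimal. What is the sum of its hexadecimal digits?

31088799335 in base 16 is 73D096E67.
Digit sum: 7+3+13+0+9+6+14+6+7 = 65.

65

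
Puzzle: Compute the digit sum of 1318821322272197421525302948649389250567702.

177

1+3+1+8+8+2+1+3+2+2+2+7+2+1+9+7+4+2+1+5+2+5+3+0+2+9+4+8+6+4+9+3+8+9+2+5+0+5+6+7+7+0+2 = 177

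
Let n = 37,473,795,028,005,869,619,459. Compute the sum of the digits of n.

117

3+7+4+7+3+7+9+5+0+2+8+0+0+5+8+6+9+6+1+9+4+5+9 = 117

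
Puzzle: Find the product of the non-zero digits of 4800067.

4×8×6×7 = 1344

1344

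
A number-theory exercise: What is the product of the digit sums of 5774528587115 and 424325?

1300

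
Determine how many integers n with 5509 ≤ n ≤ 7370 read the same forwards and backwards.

The integers in [5509, 7370] that read the same forwards and backwards: 5555, 5665, 5775, 5885, 5995, 6006, …, 7227, 7337.
19 qualify.

19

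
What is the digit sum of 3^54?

108

3^54 = 58149737003040059690390169
Sum of its 26 digits: 108.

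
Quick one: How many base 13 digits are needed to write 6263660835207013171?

17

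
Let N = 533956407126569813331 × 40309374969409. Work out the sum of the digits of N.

533956407126569813331 × 40309374969409 = 21523449032183314618830380965391379
Sum of its 35 digits: 144.

144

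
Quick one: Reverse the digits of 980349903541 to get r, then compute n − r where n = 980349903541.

835039960452

Reverse of 980349903541 is 145309943089.
980349903541 − 145309943089 = 835039960452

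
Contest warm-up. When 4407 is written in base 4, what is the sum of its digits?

4407 in base 4 is 1010313.
Digit sum: 1+0+1+0+3+1+3 = 9.

9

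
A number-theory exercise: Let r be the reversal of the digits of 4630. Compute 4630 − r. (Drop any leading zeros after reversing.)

4266

Reverse of 4630 is 364.
4630 − 364 = 4266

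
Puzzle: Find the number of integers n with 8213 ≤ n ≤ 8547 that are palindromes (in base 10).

3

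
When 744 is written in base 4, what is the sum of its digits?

9

744 in base 4 is 23220.
Digit sum: 2+3+2+2+0 = 9.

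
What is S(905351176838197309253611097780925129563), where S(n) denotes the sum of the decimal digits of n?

176

9+0+5+3+5+1+1+7+6+8+3+8+1+9+7+3+0+9+2+5+3+6+1+1+0+9+7+7+8+0+9+2+5+1+2+9+5+6+3 = 176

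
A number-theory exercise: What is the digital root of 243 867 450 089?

2

2+4+3+8+6+7+4+5+0+0+8+9 = 56
5+6 = 11
1+1 = 2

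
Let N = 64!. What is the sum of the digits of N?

64! = 126886932185884164103433389335161480802865516174545192198801894375214704230400000000000000
Sum of its 90 digits: 324.

324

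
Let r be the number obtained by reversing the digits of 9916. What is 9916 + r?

Reverse of 9916 is 6199.
9916 + 6199 = 16115

16115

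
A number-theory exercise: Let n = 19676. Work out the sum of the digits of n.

1+9+6+7+6 = 29

29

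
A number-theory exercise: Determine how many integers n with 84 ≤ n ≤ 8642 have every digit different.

4557

The integers in [84, 8642] that have every digit different: 84, 85, 86, 87, 89, 90, …, 8641, 8642.
4557 qualify.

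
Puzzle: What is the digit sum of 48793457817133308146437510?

4+8+7+9+3+4+5+7+8+1+7+1+3+3+3+0+8+1+4+6+4+3+7+5+1+0 = 112

112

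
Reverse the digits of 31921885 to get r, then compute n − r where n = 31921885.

-26891028

Reverse of 31921885 is 58812913.
31921885 − 58812913 = -26891028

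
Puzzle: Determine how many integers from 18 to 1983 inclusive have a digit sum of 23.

The integers in [18, 1983] that have a digit sum of 23: 599, 689, 698, 779, 788, 797, …, 1967, 1976.
34 qualify.

34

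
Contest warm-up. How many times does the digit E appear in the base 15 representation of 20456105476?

20456105476 in base 15 is 7EAD13451.
The digit E appears 1 time.

1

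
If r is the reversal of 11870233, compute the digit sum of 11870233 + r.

32

Reversal of 11870233 is 33207811; 11870233 + 33207811 = 45078044.
Digit sum of 45078044: 4+5+0+7+8+0+4+4 = 32.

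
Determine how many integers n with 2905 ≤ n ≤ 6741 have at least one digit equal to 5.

The integers in [2905, 6741] that have at least one digit equal to 5: 2905, 2915, 2925, 2935, 2945, 2950, …, 6725, 6735.
1779 qualify.

1779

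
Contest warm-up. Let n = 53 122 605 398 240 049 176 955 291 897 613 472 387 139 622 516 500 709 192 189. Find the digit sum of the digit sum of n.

First digit sum: 259.
2+5+9 = 16.

16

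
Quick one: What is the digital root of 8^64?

1

The digital root of n equals n mod 9 (or 9 when 9 | n), so we need 8^64 mod 9.
8^64 ≡ 1 (mod 9), so the digital root is 1.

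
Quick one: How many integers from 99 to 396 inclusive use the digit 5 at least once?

The integers in [99, 396] that use the digit 5 at least once: 105, 115, 125, 135, 145, 150, …, 385, 395.
57 qualify.

57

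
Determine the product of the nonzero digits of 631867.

6048

6×3×1×8×6×7 = 6048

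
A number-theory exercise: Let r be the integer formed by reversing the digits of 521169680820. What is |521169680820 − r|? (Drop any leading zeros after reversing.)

Reverse of 521169680820 is 28086961125.
|521169680820 − 28086961125| = 493082719695

493082719695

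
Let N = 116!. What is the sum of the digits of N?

116! = 33931086844518982011982560935885732032396635556994207701963662088123265314176330336254535971207181169698868584991941607780111073928236261199604691797570505851011072000000000000000000000000000
Sum of its 191 digits: 729.

729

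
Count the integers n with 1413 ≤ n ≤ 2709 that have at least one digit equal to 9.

The integers in [1413, 2709] that have at least one digit equal to 9: 1419, 1429, 1439, 1449, 1459, 1469, …, 2699, 2709.
328 qualify.

328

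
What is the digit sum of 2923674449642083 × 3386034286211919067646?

194

2923674449642083 × 3386034286211919067646 = 9899661928209855829926320407765346618
Sum of its 37 digits: 194.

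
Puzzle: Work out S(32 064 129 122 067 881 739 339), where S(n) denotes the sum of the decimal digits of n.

96

3+2+0+6+4+1+2+9+1+2+2+0+6+7+8+8+1+7+3+9+3+3+9 = 96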